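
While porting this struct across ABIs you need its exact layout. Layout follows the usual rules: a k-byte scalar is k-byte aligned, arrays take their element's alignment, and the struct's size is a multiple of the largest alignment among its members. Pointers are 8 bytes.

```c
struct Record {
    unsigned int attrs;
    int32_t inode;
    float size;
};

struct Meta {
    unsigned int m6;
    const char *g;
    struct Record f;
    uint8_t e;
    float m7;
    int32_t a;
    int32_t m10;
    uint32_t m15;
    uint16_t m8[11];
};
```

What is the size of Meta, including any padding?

72 bytes

Record: 0..4  attrs  (4B, 4-aligned); 4..8  inode  (4B, 4-aligned); 8..12  size  (4B, 4-aligned); sizeof = 12, alignof = 4
0..4  m6  (4B, 4-aligned)
4..8  -- padding (4B)
8..16  g  (8B, 8-aligned)
16..28  f  (12B, 4-aligned)
28..29  e  (1B, 1-aligned)
29..32  -- padding (3B)
32..36  m7  (4B, 4-aligned)
36..40  a  (4B, 4-aligned)
40..44  m10  (4B, 4-aligned)
44..48  m15  (4B, 4-aligned)
48..70  m8  (22B, 2-aligned)
70..72  -- tail padding (2B)
sizeof = 72, alignof = 8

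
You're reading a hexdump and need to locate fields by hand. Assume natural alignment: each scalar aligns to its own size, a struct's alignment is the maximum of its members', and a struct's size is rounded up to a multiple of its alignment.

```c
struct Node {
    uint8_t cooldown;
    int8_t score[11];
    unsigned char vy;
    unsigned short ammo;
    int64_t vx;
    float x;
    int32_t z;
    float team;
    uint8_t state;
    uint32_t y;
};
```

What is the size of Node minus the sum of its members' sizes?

8

0..1  cooldown  (1B, 1-aligned)
1..12  score  (11B, 1-aligned)
12..13  vy  (1B, 1-aligned)
13..14  -- padding (1B)
14..16  ammo  (2B, 2-aligned)
16..24  vx  (8B, 8-aligned)
24..28  x  (4B, 4-aligned)
28..32  z  (4B, 4-aligned)
32..36  team  (4B, 4-aligned)
36..37  state  (1B, 1-aligned)
37..40  -- padding (3B)
40..44  y  (4B, 4-aligned)
44..48  -- tail padding (4B)
sizeof = 48, alignof = 8
data bytes 40, size 48 → padding 8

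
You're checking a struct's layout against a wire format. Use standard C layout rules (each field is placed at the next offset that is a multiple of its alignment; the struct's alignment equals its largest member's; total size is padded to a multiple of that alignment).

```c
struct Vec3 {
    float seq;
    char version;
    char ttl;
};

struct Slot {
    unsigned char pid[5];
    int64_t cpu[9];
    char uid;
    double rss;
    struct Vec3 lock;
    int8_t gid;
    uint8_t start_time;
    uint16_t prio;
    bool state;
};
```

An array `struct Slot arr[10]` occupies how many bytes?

1120

Vec3: 0..4  seq  (4B, 4-aligned); 4..5  version  (1B, 1-aligned); 5..6  ttl  (1B, 1-aligned); 6..8  -- tail padding (2B); sizeof = 8, alignof = 4
0..5  pid  (5B, 1-aligned)
5..8  -- padding (3B)
8..80  cpu  (72B, 8-aligned)
80..81  uid  (1B, 1-aligned)
81..88  -- padding (7B)
88..96  rss  (8B, 8-aligned)
96..104  lock  (8B, 4-aligned)
104..105  gid  (1B, 1-aligned)
105..106  start_time  (1B, 1-aligned)
106..108  prio  (2B, 2-aligned)
108..109  state  (1B, 1-aligned)
109..112  -- tail padding (3B)
sizeof = 112, alignof = 8
array of 10: 10 × 112 = 1120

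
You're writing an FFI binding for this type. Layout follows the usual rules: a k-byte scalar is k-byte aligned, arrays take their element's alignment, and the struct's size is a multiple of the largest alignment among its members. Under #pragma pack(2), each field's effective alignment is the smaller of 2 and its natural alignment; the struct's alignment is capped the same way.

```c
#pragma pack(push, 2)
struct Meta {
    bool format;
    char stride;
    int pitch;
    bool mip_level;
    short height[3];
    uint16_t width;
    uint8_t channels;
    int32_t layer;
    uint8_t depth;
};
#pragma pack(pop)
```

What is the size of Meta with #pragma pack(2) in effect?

24

format at 0 (size 1, align 1) → ends 1
stride at 1 (size 1, align 1) → ends 2
pitch at 2 (size 4, align 2) → ends 6
mip_level at 6 (size 1, align 1) → ends 7
pad 1 to align 2 for height
height at 8 (size 6, align 2) → ends 14
width at 14 (size 2, align 2) → ends 16
channels at 16 (size 1, align 1) → ends 17
pad 1 to align 2 for layer
layer at 18 (size 4, align 2) → ends 22
depth at 22 (size 1, align 1) → ends 23
tail pad 1 to reach multiple of 2
total 24 bytes, alignment 2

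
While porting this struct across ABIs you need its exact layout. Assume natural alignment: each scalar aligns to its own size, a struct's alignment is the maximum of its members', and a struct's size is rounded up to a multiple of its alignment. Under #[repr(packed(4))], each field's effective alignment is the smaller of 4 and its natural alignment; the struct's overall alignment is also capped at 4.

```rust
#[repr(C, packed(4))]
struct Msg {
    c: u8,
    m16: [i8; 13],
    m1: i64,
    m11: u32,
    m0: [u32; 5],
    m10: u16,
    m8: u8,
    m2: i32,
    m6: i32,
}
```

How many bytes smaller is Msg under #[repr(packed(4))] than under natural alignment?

natural layout:
  c at 0 (size 1, align 1) → ends 1
  m16 at 1 (size 13, align 1) → ends 14
  pad 2 to align 8 for m1
  m1 at 16 (size 8, align 8) → ends 24
  m11 at 24 (size 4, align 4) → ends 28
  m0 at 28 (size 20, align 4) → ends 48
  m10 at 48 (size 2, align 2) → ends 50
  m8 at 50 (size 1, align 1) → ends 51
  pad 1 to align 4 for m2
  m2 at 52 (size 4, align 4) → ends 56
  m6 at 56 (size 4, align 4) → ends 60
  tail pad 4 to reach multiple of 8
  total 64 bytes, alignment 8
packed(4) layout:
  c at 0 (size 1, align 1) → ends 1
  m16 at 1 (size 13, align 1) → ends 14
  pad 2 to align 4 for m1
  m1 at 16 (size 8, align 4) → ends 24
  m11 at 24 (size 4, align 4) → ends 28
  m0 at 28 (size 20, align 4) → ends 48
  m10 at 48 (size 2, align 2) → ends 50
  m8 at 50 (size 1, align 1) → ends 51
  pad 1 to align 4 for m2
  m2 at 52 (size 4, align 4) → ends 56
  m6 at 56 (size 4, align 4) → ends 60
  total 60 bytes, alignment 4
64 − 60 = 4

4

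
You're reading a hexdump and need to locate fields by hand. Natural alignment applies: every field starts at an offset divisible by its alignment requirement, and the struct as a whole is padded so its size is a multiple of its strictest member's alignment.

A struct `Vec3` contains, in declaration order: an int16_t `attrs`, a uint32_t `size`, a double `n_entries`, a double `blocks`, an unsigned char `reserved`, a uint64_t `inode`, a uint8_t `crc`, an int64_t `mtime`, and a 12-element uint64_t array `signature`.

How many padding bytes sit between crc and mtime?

0..2  attrs  (2B, 2-aligned)
2..4  -- padding (2B)
4..8  size  (4B, 4-aligned)
8..16  n_entries  (8B, 8-aligned)
16..24  blocks  (8B, 8-aligned)
24..25  reserved  (1B, 1-aligned)
25..32  -- padding (7B)
32..40  inode  (8B, 8-aligned)
40..41  crc  (1B, 1-aligned)
41..48  -- padding (7B)
48..56  mtime  (8B, 8-aligned)

7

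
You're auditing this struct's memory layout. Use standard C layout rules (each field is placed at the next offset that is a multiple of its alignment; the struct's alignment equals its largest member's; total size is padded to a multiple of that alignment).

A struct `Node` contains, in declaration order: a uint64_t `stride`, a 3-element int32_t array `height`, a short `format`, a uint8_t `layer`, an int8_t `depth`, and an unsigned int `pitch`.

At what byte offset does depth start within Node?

23

@0: stride [8B, align 8] → 8
@8: height [12B, align 4] → 20
@20: format [2B, align 2] → 22
@22: layer [1B, align 1] → 23
@23: depth [1B, align 1] → 24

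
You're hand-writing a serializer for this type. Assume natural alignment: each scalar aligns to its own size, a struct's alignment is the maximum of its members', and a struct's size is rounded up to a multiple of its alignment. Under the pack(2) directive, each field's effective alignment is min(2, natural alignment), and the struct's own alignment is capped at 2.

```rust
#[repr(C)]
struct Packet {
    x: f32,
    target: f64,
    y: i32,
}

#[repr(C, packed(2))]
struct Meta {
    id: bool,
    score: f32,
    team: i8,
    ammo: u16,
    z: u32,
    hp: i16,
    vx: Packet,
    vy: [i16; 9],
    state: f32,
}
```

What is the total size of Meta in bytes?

62 bytes

Packet: 0..4  x  (4B, 4-aligned); 4..8  -- padding (4B); 8..16  target  (8B, 8-aligned); 16..20  y  (4B, 4-aligned); 20..24  -- tail padding (4B); sizeof = 24, alignof = 8
0..1  id  (1B, 1-aligned)
1..2  -- padding (1B)
2..6  score  (4B, 2-aligned)
6..7  team  (1B, 1-aligned)
7..8  -- padding (1B)
8..10  ammo  (2B, 2-aligned)
10..14  z  (4B, 2-aligned)
14..16  hp  (2B, 2-aligned)
16..40  vx  (24B, 2-aligned)
40..58  vy  (18B, 2-aligned)
58..62  state  (4B, 2-aligned)
sizeof = 62, alignof = 2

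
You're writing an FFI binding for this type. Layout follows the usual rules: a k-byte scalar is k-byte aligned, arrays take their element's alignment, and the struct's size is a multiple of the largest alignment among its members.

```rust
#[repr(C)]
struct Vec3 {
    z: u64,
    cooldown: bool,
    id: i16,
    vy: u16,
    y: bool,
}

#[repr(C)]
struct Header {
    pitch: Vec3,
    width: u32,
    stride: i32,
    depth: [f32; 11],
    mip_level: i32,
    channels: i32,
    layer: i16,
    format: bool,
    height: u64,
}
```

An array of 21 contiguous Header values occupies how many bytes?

Vec3: @0: z [8B, align 8] → 8; @8: cooldown [1B, align 1] → 9; +1 pad (align 2); @10: id [2B, align 2] → 12; @12: vy [2B, align 2] → 14; @14: y [1B, align 1] → 15; +1 tail pad (align 8); size 16, align 8
@0: pitch [16B, align 8] → 16
@16: width [4B, align 4] → 20
@20: stride [4B, align 4] → 24
@24: depth [44B, align 4] → 68
@68: mip_level [4B, align 4] → 72
@72: channels [4B, align 4] → 76
@76: layer [2B, align 2] → 78
@78: format [1B, align 1] → 79
+1 pad (align 8)
@80: height [8B, align 8] → 88
size 88, align 8
array of 21: 21 × 88 = 1848

1848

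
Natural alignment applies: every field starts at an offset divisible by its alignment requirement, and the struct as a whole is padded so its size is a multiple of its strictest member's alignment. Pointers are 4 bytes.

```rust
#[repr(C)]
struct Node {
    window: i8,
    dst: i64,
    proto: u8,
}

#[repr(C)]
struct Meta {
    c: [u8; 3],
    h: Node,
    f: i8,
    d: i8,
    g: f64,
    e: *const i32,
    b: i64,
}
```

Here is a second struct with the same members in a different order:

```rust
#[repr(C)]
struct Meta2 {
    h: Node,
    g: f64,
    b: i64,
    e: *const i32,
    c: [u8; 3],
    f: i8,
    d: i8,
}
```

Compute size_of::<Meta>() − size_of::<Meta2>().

Node: window at 0 (size 1, align 1) → ends 1; pad 7 to align 8 for dst; dst at 8 (size 8, align 8) → ends 16; proto at 16 (size 1, align 1) → ends 17; tail pad 7 to reach multiple of 8; total 24 bytes, alignment 8
c at 0 (size 3, align 1) → ends 3
pad 5 to align 8 for h
h at 8 (size 24, align 8) → ends 32
f at 32 (size 1, align 1) → ends 33
d at 33 (size 1, align 1) → ends 34
pad 6 to align 8 for g
g at 40 (size 8, align 8) → ends 48
e at 48 (size 4, align 4) → ends 52
pad 4 to align 8 for b
b at 56 (size 8, align 8) → ends 64
total 64 bytes, alignment 8
— Meta2 —
h at 0 (size 24, align 8) → ends 24
g at 24 (size 8, align 8) → ends 32
b at 32 (size 8, align 8) → ends 40
e at 40 (size 4, align 4) → ends 44
c at 44 (size 3, align 1) → ends 47
f at 47 (size 1, align 1) → ends 48
d at 48 (size 1, align 1) → ends 49
tail pad 7 to reach multiple of 8
total 56 bytes, alignment 8
64 − 56 = 8

8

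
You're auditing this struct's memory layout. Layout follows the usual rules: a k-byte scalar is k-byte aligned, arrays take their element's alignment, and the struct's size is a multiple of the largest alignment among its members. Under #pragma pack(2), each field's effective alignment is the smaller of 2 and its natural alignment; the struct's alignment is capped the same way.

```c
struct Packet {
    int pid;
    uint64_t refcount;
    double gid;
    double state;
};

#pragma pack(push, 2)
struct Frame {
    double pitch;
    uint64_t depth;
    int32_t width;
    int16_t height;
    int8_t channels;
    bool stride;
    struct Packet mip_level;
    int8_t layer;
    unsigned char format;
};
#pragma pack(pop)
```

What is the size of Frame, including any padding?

Packet: 0..4  pid  (4B, 4-aligned); 4..8  -- padding (4B); 8..16  refcount  (8B, 8-aligned); 16..24  gid  (8B, 8-aligned); 24..32  state  (8B, 8-aligned); sizeof = 32, alignof = 8
0..8  pitch  (8B, 2-aligned)
8..16  depth  (8B, 2-aligned)
16..20  width  (4B, 2-aligned)
20..22  height  (2B, 2-aligned)
22..23  channels  (1B, 1-aligned)
23..24  stride  (1B, 1-aligned)
24..56  mip_level  (32B, 2-aligned)
56..57  layer  (1B, 1-aligned)
57..58  format  (1B, 1-aligned)
sizeof = 58, alignof = 2

58 bytes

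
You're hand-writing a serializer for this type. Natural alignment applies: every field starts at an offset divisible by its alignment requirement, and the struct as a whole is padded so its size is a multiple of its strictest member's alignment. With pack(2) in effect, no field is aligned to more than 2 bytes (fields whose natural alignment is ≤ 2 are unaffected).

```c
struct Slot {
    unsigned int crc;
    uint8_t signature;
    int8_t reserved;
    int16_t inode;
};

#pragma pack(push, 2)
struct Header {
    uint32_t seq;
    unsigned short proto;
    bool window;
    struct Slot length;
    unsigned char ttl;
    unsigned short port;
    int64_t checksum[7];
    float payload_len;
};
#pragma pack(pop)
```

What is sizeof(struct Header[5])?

Slot: crc at 0 (size 4, align 4) → ends 4; signature at 4 (size 1, align 1) → ends 5; reserved at 5 (size 1, align 1) → ends 6; inode at 6 (size 2, align 2) → ends 8; total 8 bytes, alignment 4
seq at 0 (size 4, align 2) → ends 4
proto at 4 (size 2, align 2) → ends 6
window at 6 (size 1, align 1) → ends 7
pad 1 to align 2 for length
length at 8 (size 8, align 2) → ends 16
ttl at 16 (size 1, align 1) → ends 17
pad 1 to align 2 for port
port at 18 (size 2, align 2) → ends 20
checksum at 20 (size 56, align 2) → ends 76
payload_len at 76 (size 4, align 2) → ends 80
total 80 bytes, alignment 2
array of 5: 5 × 80 = 400

400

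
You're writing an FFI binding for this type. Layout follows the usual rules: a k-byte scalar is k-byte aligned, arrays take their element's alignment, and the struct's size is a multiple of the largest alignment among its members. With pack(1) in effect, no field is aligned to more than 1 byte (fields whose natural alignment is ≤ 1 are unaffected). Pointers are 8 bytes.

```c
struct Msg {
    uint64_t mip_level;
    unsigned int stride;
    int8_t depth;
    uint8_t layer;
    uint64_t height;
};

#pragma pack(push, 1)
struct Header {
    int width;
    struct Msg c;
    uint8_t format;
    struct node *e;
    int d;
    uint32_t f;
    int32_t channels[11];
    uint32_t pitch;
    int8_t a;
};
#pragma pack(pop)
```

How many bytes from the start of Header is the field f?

Msg: @0: mip_level [8B, align 8] → 8; @8: stride [4B, align 4] → 12; @12: depth [1B, align 1] → 13; @13: layer [1B, align 1] → 14; +2 pad (align 8); @16: height [8B, align 8] → 24; size 24, align 8
@0: width [4B, align 1] → 4
@4: c [24B, align 1] → 28
@28: format [1B, align 1] → 29
@29: e [8B, align 1] → 37
@37: d [4B, align 1] → 41
@41: f [4B, align 1] → 45

41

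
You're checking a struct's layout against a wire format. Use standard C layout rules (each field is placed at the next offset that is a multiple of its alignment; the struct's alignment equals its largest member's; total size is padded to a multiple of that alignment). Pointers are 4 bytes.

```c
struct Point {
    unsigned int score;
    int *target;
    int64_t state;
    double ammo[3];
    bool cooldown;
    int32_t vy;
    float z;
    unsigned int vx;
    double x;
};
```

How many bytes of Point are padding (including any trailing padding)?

3

0..4  score  (4B, 4-aligned)
4..8  target  (4B, 4-aligned)
8..16  state  (8B, 8-aligned)
16..40  ammo  (24B, 8-aligned)
40..41  cooldown  (1B, 1-aligned)
41..44  -- padding (3B)
44..48  vy  (4B, 4-aligned)
48..52  z  (4B, 4-aligned)
52..56  vx  (4B, 4-aligned)
56..64  x  (8B, 8-aligned)
sizeof = 64, alignof = 8
data bytes 61, size 64 → padding 3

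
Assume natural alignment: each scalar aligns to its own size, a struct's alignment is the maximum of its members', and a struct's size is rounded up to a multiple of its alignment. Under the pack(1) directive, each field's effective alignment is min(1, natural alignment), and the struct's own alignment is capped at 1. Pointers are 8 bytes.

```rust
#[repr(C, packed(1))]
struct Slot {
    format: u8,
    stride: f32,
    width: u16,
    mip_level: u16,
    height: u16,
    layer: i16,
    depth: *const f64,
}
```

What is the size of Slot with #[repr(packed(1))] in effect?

21

format at 0 (size 1, align 1) → ends 1
stride at 1 (size 4, align 1) → ends 5
width at 5 (size 2, align 1) → ends 7
mip_level at 7 (size 2, align 1) → ends 9
height at 9 (size 2, align 1) → ends 11
layer at 11 (size 2, align 1) → ends 13
depth at 13 (size 8, align 1) → ends 21
total 21 bytes, alignment 1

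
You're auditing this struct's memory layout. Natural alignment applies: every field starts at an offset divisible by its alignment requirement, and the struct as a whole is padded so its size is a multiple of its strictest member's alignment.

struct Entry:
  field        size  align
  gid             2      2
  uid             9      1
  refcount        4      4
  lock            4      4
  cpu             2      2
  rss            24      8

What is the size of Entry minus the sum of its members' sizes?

3

gid at 0 (size 2, align 2) → ends 2
uid at 2 (size 9, align 1) → ends 11
pad 1 to align 4 for refcount
refcount at 12 (size 4, align 4) → ends 16
lock at 16 (size 4, align 4) → ends 20
cpu at 20 (size 2, align 2) → ends 22
pad 2 to align 8 for rss
rss at 24 (size 24, align 8) → ends 48
total 48 bytes, alignment 8
data bytes 45, size 48 → padding 3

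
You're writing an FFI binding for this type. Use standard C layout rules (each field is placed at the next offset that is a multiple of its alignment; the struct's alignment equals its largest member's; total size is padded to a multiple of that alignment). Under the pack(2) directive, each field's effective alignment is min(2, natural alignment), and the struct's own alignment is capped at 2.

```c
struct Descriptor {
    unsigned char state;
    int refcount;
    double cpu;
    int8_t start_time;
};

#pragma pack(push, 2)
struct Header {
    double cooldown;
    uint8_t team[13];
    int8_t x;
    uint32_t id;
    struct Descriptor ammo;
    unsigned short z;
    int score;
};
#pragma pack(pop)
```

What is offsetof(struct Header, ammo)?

Descriptor: @0: state [1B, align 1] → 1; +3 pad (align 4); @4: refcount [4B, align 4] → 8; @8: cpu [8B, align 8] → 16; @16: start_time [1B, align 1] → 17; +7 tail pad (align 8); size 24, align 8
@0: cooldown [8B, align 2] → 8
@8: team [13B, align 1] → 21
@21: x [1B, align 1] → 22
@22: id [4B, align 2] → 26
@26: ammo [24B, align 2] → 50

26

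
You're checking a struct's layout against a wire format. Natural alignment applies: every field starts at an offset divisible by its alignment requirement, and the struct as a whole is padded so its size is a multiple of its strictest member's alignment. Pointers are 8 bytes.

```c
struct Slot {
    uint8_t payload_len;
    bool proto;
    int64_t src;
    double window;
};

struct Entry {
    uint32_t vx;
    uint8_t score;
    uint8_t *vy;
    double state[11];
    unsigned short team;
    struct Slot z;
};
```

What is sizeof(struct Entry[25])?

Slot: 0..1  payload_len  (1B, 1-aligned); 1..2  proto  (1B, 1-aligned); 2..8  -- padding (6B); 8..16  src  (8B, 8-aligned); 16..24  window  (8B, 8-aligned); sizeof = 24, alignof = 8
0..4  vx  (4B, 4-aligned)
4..5  score  (1B, 1-aligned)
5..8  -- padding (3B)
8..16  vy  (8B, 8-aligned)
16..104  state  (88B, 8-aligned)
104..106  team  (2B, 2-aligned)
106..112  -- padding (6B)
112..136  z  (24B, 8-aligned)
sizeof = 136, alignof = 8
array of 25: 25 × 136 = 3400

3400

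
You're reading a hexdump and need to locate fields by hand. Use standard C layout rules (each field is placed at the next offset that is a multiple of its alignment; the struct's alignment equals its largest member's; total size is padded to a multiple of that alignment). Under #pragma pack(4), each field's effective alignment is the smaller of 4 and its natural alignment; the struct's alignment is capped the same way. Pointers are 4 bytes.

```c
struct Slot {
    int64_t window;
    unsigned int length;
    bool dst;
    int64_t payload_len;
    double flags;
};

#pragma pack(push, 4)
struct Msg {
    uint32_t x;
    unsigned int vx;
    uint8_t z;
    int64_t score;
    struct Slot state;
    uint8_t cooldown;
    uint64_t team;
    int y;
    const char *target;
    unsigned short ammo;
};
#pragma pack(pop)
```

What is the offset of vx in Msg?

Slot: 0..8  window  (8B, 8-aligned); 8..12  length  (4B, 4-aligned); 12..13  dst  (1B, 1-aligned); 13..16  -- padding (3B); 16..24  payload_len  (8B, 8-aligned); 24..32  flags  (8B, 8-aligned); sizeof = 32, alignof = 8
0..4  x  (4B, 4-aligned)
4..8  vx  (4B, 4-aligned)

4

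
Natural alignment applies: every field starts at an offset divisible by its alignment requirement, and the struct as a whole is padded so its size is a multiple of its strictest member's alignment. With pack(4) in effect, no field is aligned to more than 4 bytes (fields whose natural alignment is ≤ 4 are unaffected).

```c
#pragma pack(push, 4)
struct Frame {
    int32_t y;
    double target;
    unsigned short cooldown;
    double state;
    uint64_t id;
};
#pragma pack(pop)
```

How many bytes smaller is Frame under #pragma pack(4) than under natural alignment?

8

natural layout:
  0..4  y  (4B, 4-aligned)
  4..8  -- padding (4B)
  8..16  target  (8B, 8-aligned)
  16..18  cooldown  (2B, 2-aligned)
  18..24  -- padding (6B)
  24..32  state  (8B, 8-aligned)
  32..40  id  (8B, 8-aligned)
  sizeof = 40, alignof = 8
packed(4) layout:
  0..4  y  (4B, 4-aligned)
  4..12  target  (8B, 4-aligned)
  12..14  cooldown  (2B, 2-aligned)
  14..16  -- padding (2B)
  16..24  state  (8B, 4-aligned)
  24..32  id  (8B, 4-aligned)
  sizeof = 32, alignof = 4
40 − 32 = 8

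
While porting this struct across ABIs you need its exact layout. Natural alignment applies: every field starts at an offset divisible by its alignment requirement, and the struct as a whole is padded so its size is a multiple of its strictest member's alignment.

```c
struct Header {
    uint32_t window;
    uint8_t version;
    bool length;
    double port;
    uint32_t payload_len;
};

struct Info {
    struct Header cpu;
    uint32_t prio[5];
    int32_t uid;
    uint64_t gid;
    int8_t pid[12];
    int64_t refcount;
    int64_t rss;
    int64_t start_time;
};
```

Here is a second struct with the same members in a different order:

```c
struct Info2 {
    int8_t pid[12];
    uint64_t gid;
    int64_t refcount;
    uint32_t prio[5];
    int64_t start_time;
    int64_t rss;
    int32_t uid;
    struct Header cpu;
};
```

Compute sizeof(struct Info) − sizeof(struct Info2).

-8

Header: window at 0 (size 4, align 4) → ends 4; version at 4 (size 1, align 1) → ends 5; length at 5 (size 1, align 1) → ends 6; pad 2 to align 8 for port; port at 8 (size 8, align 8) → ends 16; payload_len at 16 (size 4, align 4) → ends 20; tail pad 4 to reach multiple of 8; total 24 bytes, alignment 8
cpu at 0 (size 24, align 8) → ends 24
prio at 24 (size 20, align 4) → ends 44
uid at 44 (size 4, align 4) → ends 48
gid at 48 (size 8, align 8) → ends 56
pid at 56 (size 12, align 1) → ends 68
pad 4 to align 8 for refcount
refcount at 72 (size 8, align 8) → ends 80
rss at 80 (size 8, align 8) → ends 88
start_time at 88 (size 8, align 8) → ends 96
total 96 bytes, alignment 8
— Info2 —
pid at 0 (size 12, align 1) → ends 12
pad 4 to align 8 for gid
gid at 16 (size 8, align 8) → ends 24
refcount at 24 (size 8, align 8) → ends 32
prio at 32 (size 20, align 4) → ends 52
pad 4 to align 8 for start_time
start_time at 56 (size 8, align 8) → ends 64
rss at 64 (size 8, align 8) → ends 72
uid at 72 (size 4, align 4) → ends 76
pad 4 to align 8 for cpu
cpu at 80 (size 24, align 8) → ends 104
total 104 bytes, alignment 8
96 − 104 = -8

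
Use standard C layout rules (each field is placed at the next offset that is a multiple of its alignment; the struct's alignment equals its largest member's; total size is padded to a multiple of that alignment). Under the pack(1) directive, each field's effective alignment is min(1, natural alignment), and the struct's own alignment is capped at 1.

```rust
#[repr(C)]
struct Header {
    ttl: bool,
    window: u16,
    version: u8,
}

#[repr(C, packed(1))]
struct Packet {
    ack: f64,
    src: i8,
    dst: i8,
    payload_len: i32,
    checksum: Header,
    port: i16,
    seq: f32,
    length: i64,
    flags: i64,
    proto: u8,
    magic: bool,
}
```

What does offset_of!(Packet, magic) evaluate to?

Header: @0: ttl [1B, align 1] → 1; +1 pad (align 2); @2: window [2B, align 2] → 4; @4: version [1B, align 1] → 5; +1 tail pad (align 2); size 6, align 2
@0: ack [8B, align 1] → 8
@8: src [1B, align 1] → 9
@9: dst [1B, align 1] → 10
@10: payload_len [4B, align 1] → 14
@14: checksum [6B, align 1] → 20
@20: port [2B, align 1] → 22
@22: seq [4B, align 1] → 26
@26: length [8B, align 1] → 34
@34: flags [8B, align 1] → 42
@42: proto [1B, align 1] → 43
@43: magic [1B, align 1] → 44

43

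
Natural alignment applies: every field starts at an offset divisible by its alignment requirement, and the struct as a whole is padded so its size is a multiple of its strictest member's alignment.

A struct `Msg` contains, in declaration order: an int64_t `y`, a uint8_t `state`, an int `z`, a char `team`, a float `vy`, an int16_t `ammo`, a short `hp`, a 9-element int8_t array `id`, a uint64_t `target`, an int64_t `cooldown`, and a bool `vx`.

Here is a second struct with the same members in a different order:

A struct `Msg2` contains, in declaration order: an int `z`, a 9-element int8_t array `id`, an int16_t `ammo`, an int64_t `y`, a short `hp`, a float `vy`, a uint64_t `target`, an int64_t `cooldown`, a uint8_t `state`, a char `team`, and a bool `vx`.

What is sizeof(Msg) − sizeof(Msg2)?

8

y at 0 (size 8, align 8) → ends 8
state at 8 (size 1, align 1) → ends 9
pad 3 to align 4 for z
z at 12 (size 4, align 4) → ends 16
team at 16 (size 1, align 1) → ends 17
pad 3 to align 4 for vy
vy at 20 (size 4, align 4) → ends 24
ammo at 24 (size 2, align 2) → ends 26
hp at 26 (size 2, align 2) → ends 28
id at 28 (size 9, align 1) → ends 37
pad 3 to align 8 for target
target at 40 (size 8, align 8) → ends 48
cooldown at 48 (size 8, align 8) → ends 56
vx at 56 (size 1, align 1) → ends 57
tail pad 7 to reach multiple of 8
total 64 bytes, alignment 8
— Msg2 —
z at 0 (size 4, align 4) → ends 4
id at 4 (size 9, align 1) → ends 13
pad 1 to align 2 for ammo
ammo at 14 (size 2, align 2) → ends 16
y at 16 (size 8, align 8) → ends 24
hp at 24 (size 2, align 2) → ends 26
pad 2 to align 4 for vy
vy at 28 (size 4, align 4) → ends 32
target at 32 (size 8, align 8) → ends 40
cooldown at 40 (size 8, align 8) → ends 48
state at 48 (size 1, align 1) → ends 49
team at 49 (size 1, align 1) → ends 50
vx at 50 (size 1, align 1) → ends 51
tail pad 5 to reach multiple of 8
total 56 bytes, alignment 8
64 − 56 = 8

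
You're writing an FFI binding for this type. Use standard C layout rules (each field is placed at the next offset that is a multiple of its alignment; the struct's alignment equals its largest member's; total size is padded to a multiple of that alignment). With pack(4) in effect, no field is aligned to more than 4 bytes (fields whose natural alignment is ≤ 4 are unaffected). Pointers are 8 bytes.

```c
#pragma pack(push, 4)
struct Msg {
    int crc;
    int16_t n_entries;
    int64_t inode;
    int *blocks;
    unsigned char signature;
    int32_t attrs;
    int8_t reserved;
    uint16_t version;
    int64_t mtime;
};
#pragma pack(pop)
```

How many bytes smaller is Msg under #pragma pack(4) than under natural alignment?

natural layout:
  0..4  crc  (4B, 4-aligned)
  4..6  n_entries  (2B, 2-aligned)
  6..8  -- padding (2B)
  8..16  inode  (8B, 8-aligned)
  16..24  blocks  (8B, 8-aligned)
  24..25  signature  (1B, 1-aligned)
  25..28  -- padding (3B)
  28..32  attrs  (4B, 4-aligned)
  32..33  reserved  (1B, 1-aligned)
  33..34  -- padding (1B)
  34..36  version  (2B, 2-aligned)
  36..40  -- padding (4B)
  40..48  mtime  (8B, 8-aligned)
  sizeof = 48, alignof = 8
packed(4) layout:
  0..4  crc  (4B, 4-aligned)
  4..6  n_entries  (2B, 2-aligned)
  6..8  -- padding (2B)
  8..16  inode  (8B, 4-aligned)
  16..24  blocks  (8B, 4-aligned)
  24..25  signature  (1B, 1-aligned)
  25..28  -- padding (3B)
  28..32  attrs  (4B, 4-aligned)
  32..33  reserved  (1B, 1-aligned)
  33..34  -- padding (1B)
  34..36  version  (2B, 2-aligned)
  36..44  mtime  (8B, 4-aligned)
  sizeof = 44, alignof = 4
48 − 44 = 4

4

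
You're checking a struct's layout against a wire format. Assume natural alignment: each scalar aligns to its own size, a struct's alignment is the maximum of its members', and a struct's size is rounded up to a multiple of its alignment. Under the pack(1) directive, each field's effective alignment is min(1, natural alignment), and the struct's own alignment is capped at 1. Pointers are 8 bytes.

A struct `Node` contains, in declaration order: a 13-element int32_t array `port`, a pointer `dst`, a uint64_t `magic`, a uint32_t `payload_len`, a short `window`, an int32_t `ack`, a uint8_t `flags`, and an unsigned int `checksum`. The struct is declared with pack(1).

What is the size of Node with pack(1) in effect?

83

0..52  port  (52B, 1-aligned)
52..60  dst  (8B, 1-aligned)
60..68  magic  (8B, 1-aligned)
68..72  payload_len  (4B, 1-aligned)
72..74  window  (2B, 1-aligned)
74..78  ack  (4B, 1-aligned)
78..79  flags  (1B, 1-aligned)
79..83  checksum  (4B, 1-aligned)
sizeof = 83, alignof = 1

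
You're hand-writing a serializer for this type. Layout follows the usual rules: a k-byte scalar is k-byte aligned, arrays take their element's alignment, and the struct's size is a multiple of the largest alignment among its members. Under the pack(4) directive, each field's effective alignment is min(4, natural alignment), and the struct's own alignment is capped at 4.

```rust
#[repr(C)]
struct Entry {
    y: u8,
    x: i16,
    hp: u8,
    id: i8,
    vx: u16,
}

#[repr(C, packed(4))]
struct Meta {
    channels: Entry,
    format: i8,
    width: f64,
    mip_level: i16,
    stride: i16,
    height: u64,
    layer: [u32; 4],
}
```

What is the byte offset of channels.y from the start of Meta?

0

Entry: 0..1  y  (1B, 1-aligned); 1..2  -- padding (1B); 2..4  x  (2B, 2-aligned); 4..5  hp  (1B, 1-aligned); 5..6  id  (1B, 1-aligned); 6..8  vx  (2B, 2-aligned); sizeof = 8, alignof = 2
0..8  channels  (8B, 2-aligned)
within Entry: y at 0
0 + 0 = 0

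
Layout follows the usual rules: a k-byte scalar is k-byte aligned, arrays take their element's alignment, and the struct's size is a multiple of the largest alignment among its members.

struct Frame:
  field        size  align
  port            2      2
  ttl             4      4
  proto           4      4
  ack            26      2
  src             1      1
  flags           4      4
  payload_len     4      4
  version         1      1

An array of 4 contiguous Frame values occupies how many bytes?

208

port at 0 (size 2, align 2) → ends 2
pad 2 to align 4 for ttl
ttl at 4 (size 4, align 4) → ends 8
proto at 8 (size 4, align 4) → ends 12
ack at 12 (size 26, align 2) → ends 38
src at 38 (size 1, align 1) → ends 39
pad 1 to align 4 for flags
flags at 40 (size 4, align 4) → ends 44
payload_len at 44 (size 4, align 4) → ends 48
version at 48 (size 1, align 1) → ends 49
tail pad 3 to reach multiple of 4
total 52 bytes, alignment 4
array of 4: 4 × 52 = 208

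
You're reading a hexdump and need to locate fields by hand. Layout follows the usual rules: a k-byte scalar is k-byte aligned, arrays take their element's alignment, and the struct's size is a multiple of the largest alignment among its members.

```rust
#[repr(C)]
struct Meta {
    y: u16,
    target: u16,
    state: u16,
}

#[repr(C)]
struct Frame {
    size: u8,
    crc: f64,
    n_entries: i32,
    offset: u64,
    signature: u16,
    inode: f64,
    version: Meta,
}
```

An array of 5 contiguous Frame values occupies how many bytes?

Meta: 0..2  y  (2B, 2-aligned); 2..4  target  (2B, 2-aligned); 4..6  state  (2B, 2-aligned); sizeof = 6, alignof = 2
0..1  size  (1B, 1-aligned)
1..8  -- padding (7B)
8..16  crc  (8B, 8-aligned)
16..20  n_entries  (4B, 4-aligned)
20..24  -- padding (4B)
24..32  offset  (8B, 8-aligned)
32..34  signature  (2B, 2-aligned)
34..40  -- padding (6B)
40..48  inode  (8B, 8-aligned)
48..54  version  (6B, 2-aligned)
54..56  -- tail padding (2B)
sizeof = 56, alignof = 8
array of 5: 5 × 56 = 280

280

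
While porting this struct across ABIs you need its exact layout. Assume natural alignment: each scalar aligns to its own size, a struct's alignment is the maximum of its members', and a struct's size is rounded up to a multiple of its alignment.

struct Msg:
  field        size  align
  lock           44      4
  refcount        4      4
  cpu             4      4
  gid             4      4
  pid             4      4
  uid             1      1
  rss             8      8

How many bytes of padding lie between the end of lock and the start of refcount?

@0: lock [44B, align 4] → 44
@44: refcount [4B, align 4] → 48

0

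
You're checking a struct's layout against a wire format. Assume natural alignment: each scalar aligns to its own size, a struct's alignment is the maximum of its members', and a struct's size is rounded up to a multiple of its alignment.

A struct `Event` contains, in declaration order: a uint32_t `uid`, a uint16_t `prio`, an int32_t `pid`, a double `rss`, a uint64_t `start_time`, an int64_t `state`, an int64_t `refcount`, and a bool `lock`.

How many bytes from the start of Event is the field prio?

4

@0: uid [4B, align 4] → 4
@4: prio [2B, align 2] → 6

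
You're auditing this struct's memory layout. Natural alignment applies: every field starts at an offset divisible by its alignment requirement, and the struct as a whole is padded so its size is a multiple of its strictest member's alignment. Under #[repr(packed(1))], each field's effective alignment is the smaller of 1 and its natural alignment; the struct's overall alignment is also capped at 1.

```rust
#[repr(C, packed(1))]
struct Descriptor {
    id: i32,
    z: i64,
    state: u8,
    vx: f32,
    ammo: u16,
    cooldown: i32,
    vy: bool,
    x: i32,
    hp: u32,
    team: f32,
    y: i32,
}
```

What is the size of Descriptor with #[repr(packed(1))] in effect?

id at 0 (size 4, align 1) → ends 4
z at 4 (size 8, align 1) → ends 12
state at 12 (size 1, align 1) → ends 13
vx at 13 (size 4, align 1) → ends 17
ammo at 17 (size 2, align 1) → ends 19
cooldown at 19 (size 4, align 1) → ends 23
vy at 23 (size 1, align 1) → ends 24
x at 24 (size 4, align 1) → ends 28
hp at 28 (size 4, align 1) → ends 32
team at 32 (size 4, align 1) → ends 36
y at 36 (size 4, align 1) → ends 40
total 40 bytes, alignment 1

40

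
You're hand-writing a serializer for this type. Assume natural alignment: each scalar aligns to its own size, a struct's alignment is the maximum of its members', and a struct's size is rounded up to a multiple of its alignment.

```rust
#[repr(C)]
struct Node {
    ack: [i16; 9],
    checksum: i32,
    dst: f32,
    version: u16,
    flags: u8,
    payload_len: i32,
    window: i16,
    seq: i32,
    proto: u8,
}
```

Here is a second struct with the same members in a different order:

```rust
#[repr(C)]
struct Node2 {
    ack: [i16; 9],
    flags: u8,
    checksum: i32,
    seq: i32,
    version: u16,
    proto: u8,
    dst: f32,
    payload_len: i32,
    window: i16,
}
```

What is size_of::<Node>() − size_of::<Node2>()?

4

0..18  ack  (18B, 2-aligned)
18..20  -- padding (2B)
20..24  checksum  (4B, 4-aligned)
24..28  dst  (4B, 4-aligned)
28..30  version  (2B, 2-aligned)
30..31  flags  (1B, 1-aligned)
31..32  -- padding (1B)
32..36  payload_len  (4B, 4-aligned)
36..38  window  (2B, 2-aligned)
38..40  -- padding (2B)
40..44  seq  (4B, 4-aligned)
44..45  proto  (1B, 1-aligned)
45..48  -- tail padding (3B)
sizeof = 48, alignof = 4
— Node2 —
0..18  ack  (18B, 2-aligned)
18..19  flags  (1B, 1-aligned)
19..20  -- padding (1B)
20..24  checksum  (4B, 4-aligned)
24..28  seq  (4B, 4-aligned)
28..30  version  (2B, 2-aligned)
30..31  proto  (1B, 1-aligned)
31..32  -- padding (1B)
32..36  dst  (4B, 4-aligned)
36..40  payload_len  (4B, 4-aligned)
40..42  window  (2B, 2-aligned)
42..44  -- tail padding (2B)
sizeof = 44, alignof = 4
48 − 44 = 4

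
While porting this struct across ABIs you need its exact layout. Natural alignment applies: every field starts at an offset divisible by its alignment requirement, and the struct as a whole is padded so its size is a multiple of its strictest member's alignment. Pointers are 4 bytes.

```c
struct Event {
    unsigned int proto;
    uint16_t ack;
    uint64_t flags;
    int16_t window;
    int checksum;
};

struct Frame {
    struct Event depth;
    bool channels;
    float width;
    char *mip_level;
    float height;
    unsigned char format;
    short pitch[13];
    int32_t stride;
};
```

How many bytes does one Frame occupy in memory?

72

Event: 0..4  proto  (4B, 4-aligned); 4..6  ack  (2B, 2-aligned); 6..8  -- padding (2B); 8..16  flags  (8B, 8-aligned); 16..18  window  (2B, 2-aligned); 18..20  -- padding (2B); 20..24  checksum  (4B, 4-aligned); sizeof = 24, alignof = 8
0..24  depth  (24B, 8-aligned)
24..25  channels  (1B, 1-aligned)
25..28  -- padding (3B)
28..32  width  (4B, 4-aligned)
32..36  mip_level  (4B, 4-aligned)
36..40  height  (4B, 4-aligned)
40..41  format  (1B, 1-aligned)
41..42  -- padding (1B)
42..68  pitch  (26B, 2-aligned)
68..72  stride  (4B, 4-aligned)
sizeof = 72, alignof = 8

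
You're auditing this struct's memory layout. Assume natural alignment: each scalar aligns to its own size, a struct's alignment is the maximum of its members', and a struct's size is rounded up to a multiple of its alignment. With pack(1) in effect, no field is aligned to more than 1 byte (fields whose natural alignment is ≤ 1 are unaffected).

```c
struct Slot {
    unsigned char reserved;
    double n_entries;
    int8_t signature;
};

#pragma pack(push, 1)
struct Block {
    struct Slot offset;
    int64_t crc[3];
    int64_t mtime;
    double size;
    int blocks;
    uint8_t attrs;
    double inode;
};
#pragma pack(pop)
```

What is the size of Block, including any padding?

Slot: reserved at 0 (size 1, align 1) → ends 1; pad 7 to align 8 for n_entries; n_entries at 8 (size 8, align 8) → ends 16; signature at 16 (size 1, align 1) → ends 17; tail pad 7 to reach multiple of 8; total 24 bytes, alignment 8
offset at 0 (size 24, align 1) → ends 24
crc at 24 (size 24, align 1) → ends 48
mtime at 48 (size 8, align 1) → ends 56
size at 56 (size 8, align 1) → ends 64
blocks at 64 (size 4, align 1) → ends 68
attrs at 68 (size 1, align 1) → ends 69
inode at 69 (size 8, align 1) → ends 77
total 77 bytes, alignment 1

77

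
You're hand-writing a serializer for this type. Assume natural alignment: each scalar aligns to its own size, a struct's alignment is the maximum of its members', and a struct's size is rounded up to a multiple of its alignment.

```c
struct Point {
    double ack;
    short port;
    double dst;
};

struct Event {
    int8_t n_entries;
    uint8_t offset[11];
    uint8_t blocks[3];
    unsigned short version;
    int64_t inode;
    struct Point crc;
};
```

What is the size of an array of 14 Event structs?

Point: ack at 0 (size 8, align 8) → ends 8; port at 8 (size 2, align 2) → ends 10; pad 6 to align 8 for dst; dst at 16 (size 8, align 8) → ends 24; total 24 bytes, alignment 8
n_entries at 0 (size 1, align 1) → ends 1
offset at 1 (size 11, align 1) → ends 12
blocks at 12 (size 3, align 1) → ends 15
pad 1 to align 2 for version
version at 16 (size 2, align 2) → ends 18
pad 6 to align 8 for inode
inode at 24 (size 8, align 8) → ends 32
crc at 32 (size 24, align 8) → ends 56
total 56 bytes, alignment 8
array of 14: 14 × 56 = 784

784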